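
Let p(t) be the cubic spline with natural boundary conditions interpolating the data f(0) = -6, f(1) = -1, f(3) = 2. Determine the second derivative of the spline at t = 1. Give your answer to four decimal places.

-3.5000

Put σ_i = p'' at the i-th knot. Here h = (1, 2) and Δ = (5, 3/2), so the interior equations h_(i-1)·σ_(i-1) + 2(h_(i-1)+h_i)·σ_i + h_i·σ_(i+1) = 6(Δ_i − Δ_(i-1)) read
  1·σ_0 + 6·σ_1 + 2·σ_2 = 6(Δ_1 - Δ_0) = -21
Natural end conditions: σ_0 = σ_2 = 0.
Solving the tridiagonal system: σ_0 = 0, σ_1 = -7/2, σ_2 = 0.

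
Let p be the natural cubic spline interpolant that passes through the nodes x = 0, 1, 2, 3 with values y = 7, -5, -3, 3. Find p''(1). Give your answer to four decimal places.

20.8000

Let M_i = p''(x_i). Step sizes h_i = 1, 1, 1; slopes of the chords Δ_i = (y_(i+1) - y_i)/h_i = -12, 2, 6.
  1·M_0 + 4·M_1 + 1·M_2 = 6(Δ_1 - Δ_0) = 84
  1·M_1 + 4·M_2 + 1·M_3 = 6(Δ_2 - Δ_1) = 24
Natural end conditions: M_0 = M_3 = 0.
Solving the tridiagonal system: M_0 = 0, M_1 = 104/5, M_2 = 4/5, M_3 = 0.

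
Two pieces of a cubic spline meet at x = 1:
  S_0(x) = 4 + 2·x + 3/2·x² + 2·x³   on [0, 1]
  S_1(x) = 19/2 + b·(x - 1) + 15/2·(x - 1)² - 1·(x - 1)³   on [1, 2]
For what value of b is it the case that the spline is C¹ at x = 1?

S_0'(x) = 2 + 3·x + 6·x², so S_0'(1) = 11. On the right, S_1'(1) = b, so b = 11.

11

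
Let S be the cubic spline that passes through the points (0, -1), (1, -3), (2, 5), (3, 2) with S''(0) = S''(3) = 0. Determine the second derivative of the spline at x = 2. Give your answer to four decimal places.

Put M_i = S'' at the i-th knot. Here h = (1, 1, 1) and Δ = (-2, 8, -3), so the interior equations h_(i-1)·M_(i-1) + 2(h_(i-1)+h_i)·M_i + h_i·M_(i+1) = 6(Δ_i − Δ_(i-1)) read
  1·M_0 + 4·M_1 + 1·M_2 = 6(Δ_1 - Δ_0) = 60
  1·M_1 + 4·M_2 + 1·M_3 = 6(Δ_2 - Δ_1) = -66
Natural end conditions: M_0 = M_3 = 0.
Solving the tridiagonal system: M_0 = 0, M_1 = 102/5, M_2 = -108/5, M_3 = 0.

-21.6000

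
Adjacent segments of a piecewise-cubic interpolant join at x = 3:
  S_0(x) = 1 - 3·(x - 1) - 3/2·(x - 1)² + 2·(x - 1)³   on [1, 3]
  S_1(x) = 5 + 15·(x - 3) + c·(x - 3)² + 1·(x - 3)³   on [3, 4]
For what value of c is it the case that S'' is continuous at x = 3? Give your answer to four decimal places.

10.5000

S_0''(x) = -3 + 12·(x - 1), so S_0''(3) = 21. On the right, S_1''(3) = 2c, so c = 21/2.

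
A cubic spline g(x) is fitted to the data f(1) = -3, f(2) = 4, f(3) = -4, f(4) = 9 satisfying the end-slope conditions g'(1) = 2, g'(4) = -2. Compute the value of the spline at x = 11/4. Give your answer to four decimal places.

-3.5500

Let m_i = g''(x_i). Step sizes h_i = 1, 1, 1; slopes of the chords Δ_i = (y_(i+1) - y_i)/h_i = 7, -8, 13.
  1·m_0 + 4·m_1 + 1·m_2 = 6(Δ_1 - Δ_0) = -90
  1·m_1 + 4·m_2 + 1·m_3 = 6(Δ_2 - Δ_1) = 126
Clamped end conditions give two more equations: 2h_0·m_0 + h_0·m_1 = 6(Δ_0 - g'(1)) = 30 and h_2·m_2 + 2h_2·m_3 = 6(g'(4) - Δ_2) = -90.
Solving the tridiagonal system: m_0 = 584/15, m_1 = -718/15, m_2 = 938/15, m_3 = -1144/15.
On [2, 3], g(x) = 4 - 37/15·(x - 2) - 359/15·(x - 2)² + 92/5·(x - 2)³.
With (x - 2) = 3/4: g(11/4) = -71/20.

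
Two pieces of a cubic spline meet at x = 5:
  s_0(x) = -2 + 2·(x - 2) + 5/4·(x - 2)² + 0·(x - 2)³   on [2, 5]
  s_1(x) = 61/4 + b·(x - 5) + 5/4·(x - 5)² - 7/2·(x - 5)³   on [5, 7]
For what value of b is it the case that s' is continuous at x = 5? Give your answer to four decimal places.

s_0'(x) = 2 + 5/2·(x - 2) + 0·(x - 2)², so s_0'(5) = 19/2. On the right, s_1'(5) = b, so b = 19/2.

9.5000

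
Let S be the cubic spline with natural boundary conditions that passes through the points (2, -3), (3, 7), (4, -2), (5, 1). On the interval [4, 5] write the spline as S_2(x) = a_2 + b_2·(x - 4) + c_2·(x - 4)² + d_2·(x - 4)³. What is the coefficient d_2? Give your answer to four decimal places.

-4.4667

Put m_i = S'' at the i-th knot. Here h = (1, 1, 1) and Δ = (10, -9, 3), so the interior equations h_(i-1)·m_(i-1) + 2(h_(i-1)+h_i)·m_i + h_i·m_(i+1) = 6(Δ_i − Δ_(i-1)) read
  1·m_0 + 4·m_1 + 1·m_2 = 6(Δ_1 - Δ_0) = -114
  1·m_1 + 4·m_2 + 1·m_3 = 6(Δ_2 - Δ_1) = 72
Natural end conditions: m_0 = m_3 = 0.
Solving the tridiagonal system: m_0 = 0, m_1 = -176/5, m_2 = 134/5, m_3 = 0.
On [4, 5], with S_2(x) = a_2 + b_2·(x - 4) + c_2·(x - 4)² + d_2·(x - 4)³: c_2 = m_2/2 = 67/5, d_2 = (m_3 - m_2)/(6h_2) = -67/15, b_2 = Δ_2 - h_2(2m_2 + m_3)/6 = -89/15.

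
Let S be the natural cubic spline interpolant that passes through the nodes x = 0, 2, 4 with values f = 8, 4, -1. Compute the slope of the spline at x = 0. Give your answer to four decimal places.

-1.8750

Let M_i = S''(x_i). Step sizes h_i = 2, 2; slopes of the chords Δ_i = (y_(i+1) - y_i)/h_i = -2, -5/2.
  2·M_0 + 8·M_1 + 2·M_2 = 6(Δ_1 - Δ_0) = -3
Natural end conditions: M_0 = M_2 = 0.
Hence M_0 = 0, M_1 = -3/8, M_2 = 0.
On [0, 2], S'(x) = b_0 + 2c_0·x + 3d_0·x² with b_0 = Δ_0 - h_0(2M_0 + M_1)/6 = -15/8, c_0 = M_0/2 = 0, d_0 = (M_1 - M_0)/(6h_0) = -1/32. So S'(0) = -15/8.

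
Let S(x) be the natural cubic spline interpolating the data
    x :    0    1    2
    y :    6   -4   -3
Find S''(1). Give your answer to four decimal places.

Let σ_i = S''(x_i). Step sizes h_i = 1, 1; slopes of the chords Δ_i = (y_(i+1) - y_i)/h_i = -10, 1.
  1·σ_0 + 4·σ_1 + 1·σ_2 = 6(Δ_1 - Δ_0) = 66
Natural end conditions: σ_0 = σ_2 = 0.
Solving the tridiagonal system: σ_0 = 0, σ_1 = 33/2, σ_2 = 0.

16.5000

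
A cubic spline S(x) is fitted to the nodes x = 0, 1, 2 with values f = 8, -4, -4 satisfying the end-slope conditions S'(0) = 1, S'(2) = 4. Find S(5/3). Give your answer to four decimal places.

-5.3519

Let M_i = S''(x_i). Step sizes h_i = 1, 1; slopes of the chords Δ_i = (y_(i+1) - y_i)/h_i = -12, 0.
  1·M_0 + 4·M_1 + 1·M_2 = 6(Δ_1 - Δ_0) = 72
Clamped end conditions give two more equations: 2h_0·M_0 + h_0·M_1 = 6(Δ_0 - S'(0)) = -78 and h_1·M_1 + 2h_1·M_2 = 6(S'(2) - Δ_1) = 24.
Forward elimination and back-substitution give M_0 = -111/2, M_1 = 33, M_2 = -9/2.
On [1, 2], S(x) = -4 - 41/4·(x - 1) + 33/2·(x - 1)² - 25/4·(x - 1)³.
With (x - 1) = 2/3: S(5/3) = -289/54.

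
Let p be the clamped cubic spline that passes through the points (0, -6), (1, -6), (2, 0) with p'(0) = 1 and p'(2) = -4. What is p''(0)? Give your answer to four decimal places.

-14.5000

Write σ_i for p''(x_i). With h_i = 1, 1 and divided differences Δ_i = 0, 6, the continuity of p' gives the tridiagonal system
  1·σ_0 + 4·σ_1 + 1·σ_2 = 6(Δ_1 - Δ_0) = 36
Clamped end conditions give two more equations: 2h_0·σ_0 + h_0·σ_1 = 6(Δ_0 - p'(0)) = -6 and h_1·σ_1 + 2h_1·σ_2 = 6(p'(2) - Δ_1) = -60.
Hence σ_0 = -29/2, σ_1 = 23, σ_2 = -83/2.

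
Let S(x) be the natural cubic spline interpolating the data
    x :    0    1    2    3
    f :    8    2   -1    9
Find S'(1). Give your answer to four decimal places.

Write M_i for S''(x_i). With h_i = 1, 1, 1 and divided differences Δ_i = -6, -3, 10, the continuity of S' gives the tridiagonal system
  1·M_0 + 4·M_1 + 1·M_2 = 6(Δ_1 - Δ_0) = 18
  1·M_1 + 4·M_2 + 1·M_3 = 6(Δ_2 - Δ_1) = 78
Natural end conditions: M_0 = M_3 = 0.
Solving: M_0 = 0, M_1 = -2/5, M_2 = 98/5, M_3 = 0.
On [1, 2], S'(x) = b_1 + 2c_1·(x - 1) + 3d_1·(x - 1)² with b_1 = Δ_1 - h_1(2M_1 + M_2)/6 = -92/15, c_1 = M_1/2 = -1/5, d_1 = (M_2 - M_1)/(6h_1) = 10/3. So S'(1) = -92/15.

-6.1333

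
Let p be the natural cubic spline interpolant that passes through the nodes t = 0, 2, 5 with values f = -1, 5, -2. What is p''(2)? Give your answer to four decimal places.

With m_i denoting the second derivative at x_i, h_i = 2, 3, and Δ_i = (y_(i+1) − y_i)/h_i = 3, -7/3:
  2·m_0 + 10·m_1 + 3·m_2 = 6(Δ_1 - Δ_0) = -32
Natural end conditions: m_0 = m_2 = 0.
Solving the tridiagonal system: m_0 = 0, m_1 = -16/5, m_2 = 0.

-3.2000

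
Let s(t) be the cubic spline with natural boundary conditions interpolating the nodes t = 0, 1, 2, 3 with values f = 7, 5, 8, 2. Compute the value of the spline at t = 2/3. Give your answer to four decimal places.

With σ_i denoting the second derivative at x_i, h_i = 1, 1, 1, and Δ_i = (y_(i+1) − y_i)/h_i = -2, 3, -6:
  1·σ_0 + 4·σ_1 + 1·σ_2 = 6(Δ_1 - Δ_0) = 30
  1·σ_1 + 4·σ_2 + 1·σ_3 = 6(Δ_2 - Δ_1) = -54
Natural end conditions: σ_0 = σ_3 = 0.
Forward elimination and back-substitution give σ_0 = 0, σ_1 = 58/5, σ_2 = -82/5, σ_3 = 0.
On [0, 1], s(t) = 7 - 59/15·t + 0·t² + 29/15·t³.
With t = 2/3: s(2/3) = 401/81.

4.9506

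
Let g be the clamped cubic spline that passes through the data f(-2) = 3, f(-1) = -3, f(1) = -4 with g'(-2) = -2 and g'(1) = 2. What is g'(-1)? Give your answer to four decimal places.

-5.9167

Put σ_i = g'' at the i-th knot. Here h = (1, 2) and Δ = (-6, -1/2), so the interior equations h_(i-1)·σ_(i-1) + 2(h_(i-1)+h_i)·σ_i + h_i·σ_(i+1) = 6(Δ_i − Δ_(i-1)) read
  1·σ_0 + 6·σ_1 + 2·σ_2 = 6(Δ_1 - Δ_0) = 33
Clamped end conditions give two more equations: 2h_0·σ_0 + h_0·σ_1 = 6(Δ_0 - g'(-2)) = -24 and h_1·σ_1 + 2h_1·σ_2 = 6(g'(1) - Δ_1) = 15.
Forward elimination and back-substitution give σ_0 = -97/6, σ_1 = 25/3, σ_2 = -5/12.
On [-1, 1], g'(t) = b_1 + 2c_1·(t + 1) + 3d_1·(t + 1)² with b_1 = Δ_1 - h_1(2σ_1 + σ_2)/6 = -71/12, c_1 = σ_1/2 = 25/6, d_1 = (σ_2 - σ_1)/(6h_1) = -35/48. So g'(-1) = -71/12.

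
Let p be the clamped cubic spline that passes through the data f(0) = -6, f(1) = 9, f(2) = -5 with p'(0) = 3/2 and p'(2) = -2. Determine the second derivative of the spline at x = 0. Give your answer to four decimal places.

82.2500

With σ_i denoting the second derivative at x_i, h_i = 1, 1, and Δ_i = (y_(i+1) − y_i)/h_i = 15, -14:
  1·σ_0 + 4·σ_1 + 1·σ_2 = 6(Δ_1 - Δ_0) = -174
Clamped end conditions give two more equations: 2h_0·σ_0 + h_0·σ_1 = 6(Δ_0 - p'(0)) = 81 and h_1·σ_1 + 2h_1·σ_2 = 6(p'(2) - Δ_1) = 72.
Hence σ_0 = 329/4, σ_1 = -167/2, σ_2 = 311/4.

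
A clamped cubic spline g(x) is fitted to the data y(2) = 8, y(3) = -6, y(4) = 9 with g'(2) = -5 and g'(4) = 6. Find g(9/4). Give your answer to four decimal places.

Let m_i = g''(x_i). Step sizes h_i = 1, 1; slopes of the chords Δ_i = (y_(i+1) - y_i)/h_i = -14, 15.
  1·m_0 + 4·m_1 + 1·m_2 = 6(Δ_1 - Δ_0) = 174
Clamped end conditions give two more equations: 2h_0·m_0 + h_0·m_1 = 6(Δ_0 - g'(2)) = -54 and h_1·m_1 + 2h_1·m_2 = 6(g'(4) - Δ_1) = -54.
Solving: m_0 = -65, m_1 = 76, m_2 = -65.
On [2, 3], g(x) = 8 - 5·(x - 2) - 65/2·(x - 2)² + 47/2·(x - 2)³.
With (x - 2) = 1/4: g(9/4) = 651/128.

5.0859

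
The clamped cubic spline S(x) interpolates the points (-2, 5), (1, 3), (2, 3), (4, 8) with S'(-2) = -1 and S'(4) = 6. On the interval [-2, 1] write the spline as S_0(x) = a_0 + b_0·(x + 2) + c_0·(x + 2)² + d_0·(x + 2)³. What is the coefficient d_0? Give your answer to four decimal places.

Put σ_i = S'' at the i-th knot. Here h = (3, 1, 2) and Δ = (-2/3, 0, 5/2), so the interior equations h_(i-1)·σ_(i-1) + 2(h_(i-1)+h_i)·σ_i + h_i·σ_(i+1) = 6(Δ_i − Δ_(i-1)) read
  3·σ_0 + 8·σ_1 + 1·σ_2 = 6(Δ_1 - Δ_0) = 4
  1·σ_1 + 6·σ_2 + 2·σ_3 = 6(Δ_2 - Δ_1) = 15
Clamped end conditions give two more equations: 2h_0·σ_0 + h_0·σ_1 = 6(Δ_0 - S'(-2)) = 2 and h_2·σ_2 + 2h_2·σ_3 = 6(S'(4) - Δ_2) = 21.
Solving: σ_0 = 1/6, σ_1 = 1/3, σ_2 = 5/6, σ_3 = 29/6.
On [-2, 1], with S_0(x) = a_0 + b_0·(x + 2) + c_0·(x + 2)² + d_0·(x + 2)³: c_0 = σ_0/2 = 1/12, d_0 = (σ_1 - σ_0)/(6h_0) = 1/108, b_0 = Δ_0 - h_0(2σ_0 + σ_1)/6 = -1.

0.0093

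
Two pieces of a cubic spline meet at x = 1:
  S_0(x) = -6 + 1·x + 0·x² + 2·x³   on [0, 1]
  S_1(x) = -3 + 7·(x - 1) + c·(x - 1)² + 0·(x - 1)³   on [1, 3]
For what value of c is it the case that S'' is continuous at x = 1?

6

S_0''(x) = 0 + 12·x, so S_0''(1) = 12. On the right, S_1''(1) = 2c, so c = 6.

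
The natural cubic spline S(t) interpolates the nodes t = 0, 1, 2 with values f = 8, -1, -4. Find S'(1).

Put σ_i = S'' at the i-th knot. Here h = (1, 1) and Δ = (-9, -3), so the interior equations h_(i-1)·σ_(i-1) + 2(h_(i-1)+h_i)·σ_i + h_i·σ_(i+1) = 6(Δ_i − Δ_(i-1)) read
  1·σ_0 + 4·σ_1 + 1·σ_2 = 6(Δ_1 - Δ_0) = 36
Natural end conditions: σ_0 = σ_2 = 0.
Hence σ_0 = 0, σ_1 = 9, σ_2 = 0.
On [1, 2], S'(t) = b_1 + 2c_1·(t - 1) + 3d_1·(t - 1)² with b_1 = Δ_1 - h_1(2σ_1 + σ_2)/6 = -6, c_1 = σ_1/2 = 9/2, d_1 = (σ_2 - σ_1)/(6h_1) = -3/2. So S'(1) = -6.

-6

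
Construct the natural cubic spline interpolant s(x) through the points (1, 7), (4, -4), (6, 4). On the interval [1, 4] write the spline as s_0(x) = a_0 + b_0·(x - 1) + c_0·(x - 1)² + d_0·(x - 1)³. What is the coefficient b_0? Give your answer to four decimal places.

Write σ_i for s''(x_i). With h_i = 3, 2 and divided differences Δ_i = -11/3, 4, the continuity of s' gives the tridiagonal system
  3·σ_0 + 10·σ_1 + 2·σ_2 = 6(Δ_1 - Δ_0) = 46
Natural end conditions: σ_0 = σ_2 = 0.
Hence σ_0 = 0, σ_1 = 23/5, σ_2 = 0.
On [1, 4], with s_0(x) = a_0 + b_0·(x - 1) + c_0·(x - 1)² + d_0·(x - 1)³: c_0 = σ_0/2 = 0, d_0 = (σ_1 - σ_0)/(6h_0) = 23/90, b_0 = Δ_0 - h_0(2σ_0 + σ_1)/6 = -179/30.

-5.9667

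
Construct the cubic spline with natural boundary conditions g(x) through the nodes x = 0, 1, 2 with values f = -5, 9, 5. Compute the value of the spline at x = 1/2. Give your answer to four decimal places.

With σ_i denoting the second derivative at x_i, h_i = 1, 1, and Δ_i = (y_(i+1) − y_i)/h_i = 14, -4:
  1·σ_0 + 4·σ_1 + 1·σ_2 = 6(Δ_1 - Δ_0) = -108
Natural end conditions: σ_0 = σ_2 = 0.
Hence σ_0 = 0, σ_1 = -27, σ_2 = 0.
On [0, 1], g(x) = -5 + 37/2·x + 0·x² - 9/2·x³.
With x = 1/2: g(1/2) = 59/16.

3.6875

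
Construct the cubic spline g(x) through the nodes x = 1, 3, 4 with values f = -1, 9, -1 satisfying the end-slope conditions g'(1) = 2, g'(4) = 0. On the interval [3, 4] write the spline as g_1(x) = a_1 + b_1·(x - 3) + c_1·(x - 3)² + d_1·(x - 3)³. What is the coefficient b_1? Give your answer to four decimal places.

Write M_i for g''(x_i). With h_i = 2, 1 and divided differences Δ_i = 5, -10, the continuity of g' gives the tridiagonal system
  2·M_0 + 6·M_1 + 1·M_2 = 6(Δ_1 - Δ_0) = -90
Clamped end conditions give two more equations: 2h_0·M_0 + h_0·M_1 = 6(Δ_0 - g'(1)) = 18 and h_1·M_1 + 2h_1·M_2 = 6(g'(4) - Δ_1) = 60.
Solving the tridiagonal system: M_0 = 113/6, M_1 = -86/3, M_2 = 133/3.
On [3, 4], with g_1(x) = a_1 + b_1·(x - 3) + c_1·(x - 3)² + d_1·(x - 3)³: c_1 = M_1/2 = -43/3, d_1 = (M_2 - M_1)/(6h_1) = 73/6, b_1 = Δ_1 - h_1(2M_1 + M_2)/6 = -47/6.

-7.8333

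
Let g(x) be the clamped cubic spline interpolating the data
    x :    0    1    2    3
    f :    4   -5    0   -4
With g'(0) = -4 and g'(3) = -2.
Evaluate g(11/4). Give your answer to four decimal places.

Put M_i = g'' at the i-th knot. Here h = (1, 1, 1) and Δ = (-9, 5, -4), so the interior equations h_(i-1)·M_(i-1) + 2(h_(i-1)+h_i)·M_i + h_i·M_(i+1) = 6(Δ_i − Δ_(i-1)) read
  1·M_0 + 4·M_1 + 1·M_2 = 6(Δ_1 - Δ_0) = 84
  1·M_1 + 4·M_2 + 1·M_3 = 6(Δ_2 - Δ_1) = -54
Clamped end conditions give two more equations: 2h_0·M_0 + h_0·M_1 = 6(Δ_0 - g'(0)) = -30 and h_2·M_2 + 2h_2·M_3 = 6(g'(3) - Δ_2) = 12.
Solving the tridiagonal system: M_0 = -496/15, M_1 = 542/15, M_2 = -412/15, M_3 = 296/15.
On [2, 3], g(x) = 0 + 28/15·(x - 2) - 206/15·(x - 2)² + 118/15·(x - 2)³.
With (x - 2) = 3/4: g(11/4) = -481/160.

-3.0063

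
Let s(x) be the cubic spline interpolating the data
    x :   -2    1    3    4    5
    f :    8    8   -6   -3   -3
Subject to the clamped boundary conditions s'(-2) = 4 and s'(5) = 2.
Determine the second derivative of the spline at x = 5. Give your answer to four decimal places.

Let σ_i = s''(x_i). Step sizes h_i = 3, 2, 1, 1; slopes of the chords Δ_i = (y_(i+1) - y_i)/h_i = 0, -7, 3, 0.
  3·σ_0 + 10·σ_1 + 2·σ_2 = 6(Δ_1 - Δ_0) = -42
  2·σ_1 + 6·σ_2 + 1·σ_3 = 6(Δ_2 - Δ_1) = 60
  1·σ_2 + 4·σ_3 + 1·σ_4 = 6(Δ_3 - Δ_2) = -18
Clamped end conditions give two more equations: 2h_0·σ_0 + h_0·σ_1 = 6(Δ_0 - s'(-2)) = -24 and h_3·σ_3 + 2h_3·σ_4 = 6(s'(5) - Δ_3) = 12.
Solving the tridiagonal system: σ_0 = -15/26, σ_1 = -89/13, σ_2 = 733/52, σ_3 = -283/26, σ_4 = 595/52.

11.4423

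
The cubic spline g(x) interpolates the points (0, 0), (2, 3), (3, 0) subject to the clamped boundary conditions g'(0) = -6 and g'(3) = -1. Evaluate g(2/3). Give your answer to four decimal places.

With M_i denoting the second derivative at x_i, h_i = 2, 1, and Δ_i = (y_(i+1) − y_i)/h_i = 3/2, -3:
  2·M_0 + 6·M_1 + 1·M_2 = 6(Δ_1 - Δ_0) = -27
Clamped end conditions give two more equations: 2h_0·M_0 + h_0·M_1 = 6(Δ_0 - g'(0)) = 45 and h_1·M_1 + 2h_1·M_2 = 6(g'(3) - Δ_1) = 12.
Solving the tridiagonal system: M_0 = 209/12, M_1 = -37/3, M_2 = 73/6.
On [0, 2], g(x) = 0 - 6·x + 209/24·x² - 119/48·x³.
With x = 2/3: g(2/3) = -70/81.

-0.8642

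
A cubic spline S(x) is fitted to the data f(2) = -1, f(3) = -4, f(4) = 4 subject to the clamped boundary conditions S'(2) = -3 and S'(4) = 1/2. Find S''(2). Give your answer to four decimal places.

Put m_i = S'' at the i-th knot. Here h = (1, 1) and Δ = (-3, 8), so the interior equations h_(i-1)·m_(i-1) + 2(h_(i-1)+h_i)·m_i + h_i·m_(i+1) = 6(Δ_i − Δ_(i-1)) read
  1·m_0 + 4·m_1 + 1·m_2 = 6(Δ_1 - Δ_0) = 66
Clamped end conditions give two more equations: 2h_0·m_0 + h_0·m_1 = 6(Δ_0 - S'(2)) = 0 and h_1·m_1 + 2h_1·m_2 = 6(S'(4) - Δ_1) = -45.
Solving the tridiagonal system: m_0 = -59/4, m_1 = 59/2, m_2 = -149/4.

-14.7500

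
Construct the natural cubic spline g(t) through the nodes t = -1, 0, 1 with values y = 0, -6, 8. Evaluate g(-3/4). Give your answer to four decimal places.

-2.6719

Write m_i for g''(x_i). With h_i = 1, 1 and divided differences Δ_i = -6, 14, the continuity of g' gives the tridiagonal system
  1·m_0 + 4·m_1 + 1·m_2 = 6(Δ_1 - Δ_0) = 120
Natural end conditions: m_0 = m_2 = 0.
Hence m_0 = 0, m_1 = 30, m_2 = 0.
On [-1, 0], g(t) = 0 - 11·(t + 1) + 0·(t + 1)² + 5·(t + 1)³.
With (t + 1) = 1/4: g(-3/4) = -171/64.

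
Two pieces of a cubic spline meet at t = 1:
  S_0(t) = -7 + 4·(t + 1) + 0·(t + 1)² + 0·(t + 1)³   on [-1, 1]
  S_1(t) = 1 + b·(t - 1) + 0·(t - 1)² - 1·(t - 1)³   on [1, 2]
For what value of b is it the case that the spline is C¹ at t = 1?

S_0'(t) = 4 + 0·(t + 1) + 0·(t + 1)², so S_0'(1) = 4. On the right, S_1'(1) = b, so b = 4.

4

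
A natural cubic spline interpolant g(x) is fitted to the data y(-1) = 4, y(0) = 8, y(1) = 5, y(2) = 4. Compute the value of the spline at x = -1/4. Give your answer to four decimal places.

7.6563

Let m_i = g''(x_i). Step sizes h_i = 1, 1, 1; slopes of the chords Δ_i = (y_(i+1) - y_i)/h_i = 4, -3, -1.
  1·m_0 + 4·m_1 + 1·m_2 = 6(Δ_1 - Δ_0) = -42
  1·m_1 + 4·m_2 + 1·m_3 = 6(Δ_2 - Δ_1) = 12
Natural end conditions: m_0 = m_3 = 0.
Hence m_0 = 0, m_1 = -12, m_2 = 6, m_3 = 0.
On [-1, 0], g(x) = 4 + 6·(x + 1) + 0·(x + 1)² - 2·(x + 1)³.
With (x + 1) = 3/4: g(-1/4) = 245/32.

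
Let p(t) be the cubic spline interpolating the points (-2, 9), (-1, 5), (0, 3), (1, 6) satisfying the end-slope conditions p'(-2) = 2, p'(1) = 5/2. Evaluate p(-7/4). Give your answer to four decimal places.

Put σ_i = p'' at the i-th knot. Here h = (1, 1, 1) and Δ = (-4, -2, 3), so the interior equations h_(i-1)·σ_(i-1) + 2(h_(i-1)+h_i)·σ_i + h_i·σ_(i+1) = 6(Δ_i − Δ_(i-1)) read
  1·σ_0 + 4·σ_1 + 1·σ_2 = 6(Δ_1 - Δ_0) = 12
  1·σ_1 + 4·σ_2 + 1·σ_3 = 6(Δ_2 - Δ_1) = 30
Clamped end conditions give two more equations: 2h_0·σ_0 + h_0·σ_1 = 6(Δ_0 - p'(-2)) = -36 and h_2·σ_2 + 2h_2·σ_3 = 6(p'(1) - Δ_2) = -3.
Hence σ_0 = -319/15, σ_1 = 98/15, σ_2 = 107/15, σ_3 = -76/15.
On [-2, -1], p(t) = 9 + 2·(t + 2) - 319/30·(t + 2)² + 139/30·(t + 2)³.
With (t + 2) = 1/4: p(-7/4) = 5701/640.

8.9078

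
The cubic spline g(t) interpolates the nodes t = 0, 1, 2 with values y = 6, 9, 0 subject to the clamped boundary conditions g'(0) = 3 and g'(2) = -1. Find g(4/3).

Put m_i = g'' at the i-th knot. Here h = (1, 1) and Δ = (3, -9), so the interior equations h_(i-1)·m_(i-1) + 2(h_(i-1)+h_i)·m_i + h_i·m_(i+1) = 6(Δ_i − Δ_(i-1)) read
  1·m_0 + 4·m_1 + 1·m_2 = 6(Δ_1 - Δ_0) = -72
Clamped end conditions give two more equations: 2h_0·m_0 + h_0·m_1 = 6(Δ_0 - g'(0)) = 0 and h_1·m_1 + 2h_1·m_2 = 6(g'(2) - Δ_1) = 48.
Hence m_0 = 16, m_1 = -32, m_2 = 40.
On [1, 2], g(t) = 9 - 5·(t - 1) - 16·(t - 1)² + 12·(t - 1)³.
With (t - 1) = 1/3: g(4/3) = 6.

6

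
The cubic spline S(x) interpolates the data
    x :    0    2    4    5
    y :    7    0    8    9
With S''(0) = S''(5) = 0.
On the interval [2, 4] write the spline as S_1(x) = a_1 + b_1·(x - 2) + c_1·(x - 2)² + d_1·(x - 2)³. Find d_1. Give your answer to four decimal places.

-1.0227

Put σ_i = S'' at the i-th knot. Here h = (2, 2, 1) and Δ = (-7/2, 4, 1), so the interior equations h_(i-1)·σ_(i-1) + 2(h_(i-1)+h_i)·σ_i + h_i·σ_(i+1) = 6(Δ_i − Δ_(i-1)) read
  2·σ_0 + 8·σ_1 + 2·σ_2 = 6(Δ_1 - Δ_0) = 45
  2·σ_1 + 6·σ_2 + 1·σ_3 = 6(Δ_2 - Δ_1) = -18
Natural end conditions: σ_0 = σ_3 = 0.
Solving the tridiagonal system: σ_0 = 0, σ_1 = 153/22, σ_2 = -117/22, σ_3 = 0.
On [2, 4], with S_1(x) = a_1 + b_1·(x - 2) + c_1·(x - 2)² + d_1·(x - 2)³: c_1 = σ_1/2 = 153/44, d_1 = (σ_2 - σ_1)/(6h_1) = -45/44, b_1 = Δ_1 - h_1(2σ_1 + σ_2)/6 = 25/22.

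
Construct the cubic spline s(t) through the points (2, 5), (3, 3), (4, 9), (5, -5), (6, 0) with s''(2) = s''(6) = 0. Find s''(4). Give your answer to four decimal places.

Put M_i = s'' at the i-th knot. Here h = (1, 1, 1, 1) and Δ = (-2, 6, -14, 5), so the interior equations h_(i-1)·M_(i-1) + 2(h_(i-1)+h_i)·M_i + h_i·M_(i+1) = 6(Δ_i − Δ_(i-1)) read
  1·M_0 + 4·M_1 + 1·M_2 = 6(Δ_1 - Δ_0) = 48
  1·M_1 + 4·M_2 + 1·M_3 = 6(Δ_2 - Δ_1) = -120
  1·M_2 + 4·M_3 + 1·M_4 = 6(Δ_3 - Δ_2) = 114
Natural end conditions: M_0 = M_4 = 0.
Solving the tridiagonal system: M_0 = 0, M_1 = 657/28, M_2 = -321/7, M_3 = 1119/28, M_4 = 0.

-45.8571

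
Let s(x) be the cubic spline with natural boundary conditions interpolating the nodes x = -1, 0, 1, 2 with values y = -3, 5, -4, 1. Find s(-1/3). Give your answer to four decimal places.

Write M_i for s''(x_i). With h_i = 1, 1, 1 and divided differences Δ_i = 8, -9, 5, the continuity of s' gives the tridiagonal system
  1·M_0 + 4·M_1 + 1·M_2 = 6(Δ_1 - Δ_0) = -102
  1·M_1 + 4·M_2 + 1·M_3 = 6(Δ_2 - Δ_1) = 84
Natural end conditions: M_0 = M_3 = 0.
Hence M_0 = 0, M_1 = -164/5, M_2 = 146/5, M_3 = 0.
On [-1, 0], s(x) = -3 + 202/15·(x + 1) + 0·(x + 1)² - 82/15·(x + 1)³.
With (x + 1) = 2/3: s(-1/3) = 353/81.

4.3580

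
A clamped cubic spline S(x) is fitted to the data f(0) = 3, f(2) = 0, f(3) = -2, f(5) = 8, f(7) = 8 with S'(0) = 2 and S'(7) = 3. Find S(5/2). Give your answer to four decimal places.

-1.5876

Let m_i = S''(x_i). Step sizes h_i = 2, 1, 2, 2; slopes of the chords Δ_i = (y_(i+1) - y_i)/h_i = -3/2, -2, 5, 0.
  2·m_0 + 6·m_1 + 1·m_2 = 6(Δ_1 - Δ_0) = -3
  1·m_1 + 6·m_2 + 2·m_3 = 6(Δ_2 - Δ_1) = 42
  2·m_2 + 8·m_3 + 2·m_4 = 6(Δ_3 - Δ_2) = -30
Clamped end conditions give two more equations: 2h_0·m_0 + h_0·m_1 = 6(Δ_0 - S'(0)) = -21 and h_3·m_3 + 2h_3·m_4 = 6(S'(7) - Δ_3) = 18.
Forward elimination and back-substitution give m_0 = -1223/244, m_1 = -29/61, m_2 = 1205/122, m_3 = -512/61, m_4 = 1061/122.
On [2, 3], S(x) = 0 - 851/244·(x - 2) - 29/122·(x - 2)² + 421/244·(x - 2)³.
With (x - 2) = 1/2: S(5/2) = -3099/1952.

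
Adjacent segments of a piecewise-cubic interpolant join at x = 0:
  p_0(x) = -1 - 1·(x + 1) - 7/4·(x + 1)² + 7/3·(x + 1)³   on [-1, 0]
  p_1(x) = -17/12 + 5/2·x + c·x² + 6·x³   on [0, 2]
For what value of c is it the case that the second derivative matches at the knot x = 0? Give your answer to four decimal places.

5.2500

p_0''(x) = -7/2 + 14·(x + 1), so p_0''(0) = 21/2. On the right, p_1''(0) = 2c, so c = 21/4.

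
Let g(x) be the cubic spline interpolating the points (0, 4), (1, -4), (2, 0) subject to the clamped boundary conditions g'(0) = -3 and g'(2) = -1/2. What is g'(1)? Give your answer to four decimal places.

Put M_i = g'' at the i-th knot. Here h = (1, 1) and Δ = (-8, 4), so the interior equations h_(i-1)·M_(i-1) + 2(h_(i-1)+h_i)·M_i + h_i·M_(i+1) = 6(Δ_i − Δ_(i-1)) read
  1·M_0 + 4·M_1 + 1·M_2 = 6(Δ_1 - Δ_0) = 72
Clamped end conditions give two more equations: 2h_0·M_0 + h_0·M_1 = 6(Δ_0 - g'(0)) = -30 and h_1·M_1 + 2h_1·M_2 = 6(g'(2) - Δ_1) = -27.
Solving the tridiagonal system: M_0 = -127/4, M_1 = 67/2, M_2 = -121/4.
On [1, 2], g'(x) = b_1 + 2c_1·(x - 1) + 3d_1·(x - 1)² with b_1 = Δ_1 - h_1(2M_1 + M_2)/6 = -17/8, c_1 = M_1/2 = 67/4, d_1 = (M_2 - M_1)/(6h_1) = -85/8. So g'(1) = -17/8.

-2.1250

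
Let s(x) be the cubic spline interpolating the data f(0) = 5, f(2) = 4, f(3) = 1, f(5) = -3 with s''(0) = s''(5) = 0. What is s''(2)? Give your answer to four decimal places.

-2.7429

Let m_i = s''(x_i). Step sizes h_i = 2, 1, 2; slopes of the chords Δ_i = (y_(i+1) - y_i)/h_i = -1/2, -3, -2.
  2·m_0 + 6·m_1 + 1·m_2 = 6(Δ_1 - Δ_0) = -15
  1·m_1 + 6·m_2 + 2·m_3 = 6(Δ_2 - Δ_1) = 6
Natural end conditions: m_0 = m_3 = 0.
Solving: m_0 = 0, m_1 = -96/35, m_2 = 51/35, m_3 = 0.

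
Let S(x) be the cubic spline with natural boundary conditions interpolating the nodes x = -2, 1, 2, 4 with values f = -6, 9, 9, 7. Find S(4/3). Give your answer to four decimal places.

9.2474

Put M_i = S'' at the i-th knot. Here h = (3, 1, 2) and Δ = (5, 0, -1), so the interior equations h_(i-1)·M_(i-1) + 2(h_(i-1)+h_i)·M_i + h_i·M_(i+1) = 6(Δ_i − Δ_(i-1)) read
  3·M_0 + 8·M_1 + 1·M_2 = 6(Δ_1 - Δ_0) = -30
  1·M_1 + 6·M_2 + 2·M_3 = 6(Δ_2 - Δ_1) = -6
Natural end conditions: M_0 = M_3 = 0.
Solving: M_0 = 0, M_1 = -174/47, M_2 = -18/47, M_3 = 0.
On [1, 2], S(x) = 9 + 61/47·(x - 1) - 87/47·(x - 1)² + 26/47·(x - 1)³.
With (x - 1) = 1/3: S(4/3) = 11735/1269.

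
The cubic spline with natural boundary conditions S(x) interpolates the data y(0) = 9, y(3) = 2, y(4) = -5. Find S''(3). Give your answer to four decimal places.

With σ_i denoting the second derivative at x_i, h_i = 3, 1, and Δ_i = (y_(i+1) − y_i)/h_i = -7/3, -7:
  3·σ_0 + 8·σ_1 + 1·σ_2 = 6(Δ_1 - Δ_0) = -28
Natural end conditions: σ_0 = σ_2 = 0.
Solving the tridiagonal system: σ_0 = 0, σ_1 = -7/2, σ_2 = 0.

-3.5000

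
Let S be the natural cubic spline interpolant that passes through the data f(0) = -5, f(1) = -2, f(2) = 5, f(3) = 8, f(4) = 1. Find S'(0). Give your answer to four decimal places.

Let σ_i = S''(x_i). Step sizes h_i = 1, 1, 1, 1; slopes of the chords Δ_i = (y_(i+1) - y_i)/h_i = 3, 7, 3, -7.
  1·σ_0 + 4·σ_1 + 1·σ_2 = 6(Δ_1 - Δ_0) = 24
  1·σ_1 + 4·σ_2 + 1·σ_3 = 6(Δ_2 - Δ_1) = -24
  1·σ_2 + 4·σ_3 + 1·σ_4 = 6(Δ_3 - Δ_2) = -60
Natural end conditions: σ_0 = σ_4 = 0.
Forward elimination and back-substitution give σ_0 = 0, σ_1 = 99/14, σ_2 = -30/7, σ_3 = -195/14, σ_4 = 0.
On [0, 1], S'(x) = b_0 + 2c_0·x + 3d_0·x² with b_0 = Δ_0 - h_0(2σ_0 + σ_1)/6 = 51/28, c_0 = σ_0/2 = 0, d_0 = (σ_1 - σ_0)/(6h_0) = 33/28. So S'(0) = 51/28.

1.8214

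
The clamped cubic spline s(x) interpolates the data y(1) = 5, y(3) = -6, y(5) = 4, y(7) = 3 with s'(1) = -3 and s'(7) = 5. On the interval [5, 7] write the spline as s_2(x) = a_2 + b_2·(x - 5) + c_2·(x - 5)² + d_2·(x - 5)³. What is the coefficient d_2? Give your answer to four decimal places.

2.0417

Write m_i for s''(x_i). With h_i = 2, 2, 2 and divided differences Δ_i = -11/2, 5, -1/2, the continuity of s' gives the tridiagonal system
  2·m_0 + 8·m_1 + 2·m_2 = 6(Δ_1 - Δ_0) = 63
  2·m_1 + 8·m_2 + 2·m_3 = 6(Δ_2 - Δ_1) = -33
Clamped end conditions give two more equations: 2h_0·m_0 + h_0·m_1 = 6(Δ_0 - s'(1)) = -15 and h_2·m_2 + 2h_2·m_3 = 6(s'(7) - Δ_2) = 33.
Solving: m_0 = -31/3, m_1 = 79/6, m_2 = -65/6, m_3 = 41/3.
On [5, 7], with s_2(x) = a_2 + b_2·(x - 5) + c_2·(x - 5)² + d_2·(x - 5)³: c_2 = m_2/2 = -65/12, d_2 = (m_3 - m_2)/(6h_2) = 49/24, b_2 = Δ_2 - h_2(2m_2 + m_3)/6 = 13/6.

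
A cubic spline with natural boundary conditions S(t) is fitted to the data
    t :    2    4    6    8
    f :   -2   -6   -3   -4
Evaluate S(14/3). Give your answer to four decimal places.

-5.3358

Let M_i = S''(x_i). Step sizes h_i = 2, 2, 2; slopes of the chords Δ_i = (y_(i+1) - y_i)/h_i = -2, 3/2, -1/2.
  2·M_0 + 8·M_1 + 2·M_2 = 6(Δ_1 - Δ_0) = 21
  2·M_1 + 8·M_2 + 2·M_3 = 6(Δ_2 - Δ_1) = -12
Natural end conditions: M_0 = M_3 = 0.
Solving the tridiagonal system: M_0 = 0, M_1 = 16/5, M_2 = -23/10, M_3 = 0.
On [4, 6], S(t) = -6 + 2/15·(t - 4) + 8/5·(t - 4)² - 11/24·(t - 4)³.
With (t - 4) = 2/3: S(14/3) = -2161/405.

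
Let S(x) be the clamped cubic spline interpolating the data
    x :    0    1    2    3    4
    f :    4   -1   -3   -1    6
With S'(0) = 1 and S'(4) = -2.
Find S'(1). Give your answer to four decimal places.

Write m_i for S''(x_i). With h_i = 1, 1, 1, 1 and divided differences Δ_i = -5, -2, 2, 7, the continuity of S' gives the tridiagonal system
  1·m_0 + 4·m_1 + 1·m_2 = 6(Δ_1 - Δ_0) = 18
  1·m_1 + 4·m_2 + 1·m_3 = 6(Δ_2 - Δ_1) = 24
  1·m_2 + 4·m_3 + 1·m_4 = 6(Δ_3 - Δ_2) = 30
Clamped end conditions give two more equations: 2h_0·m_0 + h_0·m_1 = 6(Δ_0 - S'(0)) = -36 and h_3·m_3 + 2h_3·m_4 = 6(S'(4) - Δ_3) = -54.
Solving: m_0 = -93/4, m_1 = 21/2, m_2 = -3/4, m_3 = 33/2, m_4 = -141/4.
On [1, 2], S'(x) = b_1 + 2c_1·(x - 1) + 3d_1·(x - 1)² with b_1 = Δ_1 - h_1(2m_1 + m_2)/6 = -43/8, c_1 = m_1/2 = 21/4, d_1 = (m_2 - m_1)/(6h_1) = -15/8. So S'(1) = -43/8.

-5.3750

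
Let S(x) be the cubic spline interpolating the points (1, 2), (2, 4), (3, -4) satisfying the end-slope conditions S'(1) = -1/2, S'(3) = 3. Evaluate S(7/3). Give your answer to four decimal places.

0.9444

Put M_i = S'' at the i-th knot. Here h = (1, 1) and Δ = (2, -8), so the interior equations h_(i-1)·M_(i-1) + 2(h_(i-1)+h_i)·M_i + h_i·M_(i+1) = 6(Δ_i − Δ_(i-1)) read
  1·M_0 + 4·M_1 + 1·M_2 = 6(Δ_1 - Δ_0) = -60
Clamped end conditions give two more equations: 2h_0·M_0 + h_0·M_1 = 6(Δ_0 - S'(1)) = 15 and h_1·M_1 + 2h_1·M_2 = 6(S'(3) - Δ_1) = 66.
Solving: M_0 = 97/4, M_1 = -67/2, M_2 = 199/4.
On [2, 3], S(x) = 4 - 41/8·(x - 2) - 67/4·(x - 2)² + 111/8·(x - 2)³.
With (x - 2) = 1/3: S(7/3) = 17/18.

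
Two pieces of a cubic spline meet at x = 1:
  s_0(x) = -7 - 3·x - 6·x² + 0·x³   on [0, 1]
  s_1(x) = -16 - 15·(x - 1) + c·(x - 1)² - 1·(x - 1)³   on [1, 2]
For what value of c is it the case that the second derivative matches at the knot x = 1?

-6

s_0''(x) = -12 + 0·x, so s_0''(1) = -12. On the right, s_1''(1) = 2c, so c = -6.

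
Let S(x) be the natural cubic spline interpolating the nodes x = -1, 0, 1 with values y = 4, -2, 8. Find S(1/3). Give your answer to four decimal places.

With m_i denoting the second derivative at x_i, h_i = 1, 1, and Δ_i = (y_(i+1) − y_i)/h_i = -6, 10:
  1·m_0 + 4·m_1 + 1·m_2 = 6(Δ_1 - Δ_0) = 96
Natural end conditions: m_0 = m_2 = 0.
Solving the tridiagonal system: m_0 = 0, m_1 = 24, m_2 = 0.
On [0, 1], S(x) = -2 + 2·x + 12·x² - 4·x³.
With x = 1/3: S(1/3) = -4/27.

-0.1481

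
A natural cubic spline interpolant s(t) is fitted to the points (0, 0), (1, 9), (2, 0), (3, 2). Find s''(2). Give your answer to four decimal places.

24.8000

Let σ_i = s''(x_i). Step sizes h_i = 1, 1, 1; slopes of the chords Δ_i = (y_(i+1) - y_i)/h_i = 9, -9, 2.
  1·σ_0 + 4·σ_1 + 1·σ_2 = 6(Δ_1 - Δ_0) = -108
  1·σ_1 + 4·σ_2 + 1·σ_3 = 6(Δ_2 - Δ_1) = 66
Natural end conditions: σ_0 = σ_3 = 0.
Solving the tridiagonal system: σ_0 = 0, σ_1 = -166/5, σ_2 = 124/5, σ_3 = 0.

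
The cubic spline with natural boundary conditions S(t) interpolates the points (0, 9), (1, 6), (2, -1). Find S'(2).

Put σ_i = S'' at the i-th knot. Here h = (1, 1) and Δ = (-3, -7), so the interior equations h_(i-1)·σ_(i-1) + 2(h_(i-1)+h_i)·σ_i + h_i·σ_(i+1) = 6(Δ_i − Δ_(i-1)) read
  1·σ_0 + 4·σ_1 + 1·σ_2 = 6(Δ_1 - Δ_0) = -24
Natural end conditions: σ_0 = σ_2 = 0.
Solving: σ_0 = 0, σ_1 = -6, σ_2 = 0.
On [1, 2], S'(t) = b_1 + 2c_1·(t - 1) + 3d_1·(t - 1)² with b_1 = Δ_1 - h_1(2σ_1 + σ_2)/6 = -5, c_1 = σ_1/2 = -3, d_1 = (σ_2 - σ_1)/(6h_1) = 1. So S'(2) = -8.

-8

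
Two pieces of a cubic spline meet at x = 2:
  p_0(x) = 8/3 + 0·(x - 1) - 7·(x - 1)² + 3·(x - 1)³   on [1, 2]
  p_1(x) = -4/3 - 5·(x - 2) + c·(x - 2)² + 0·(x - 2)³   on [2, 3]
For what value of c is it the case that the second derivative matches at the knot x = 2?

p_0''(x) = -14 + 18·(x - 1), so p_0''(2) = 4. On the right, p_1''(2) = 2c, so c = 2.

2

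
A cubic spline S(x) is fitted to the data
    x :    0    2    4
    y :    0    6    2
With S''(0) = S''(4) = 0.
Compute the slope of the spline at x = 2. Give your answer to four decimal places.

Let M_i = S''(x_i). Step sizes h_i = 2, 2; slopes of the chords Δ_i = (y_(i+1) - y_i)/h_i = 3, -2.
  2·M_0 + 8·M_1 + 2·M_2 = 6(Δ_1 - Δ_0) = -30
Natural end conditions: M_0 = M_2 = 0.
Solving: M_0 = 0, M_1 = -15/4, M_2 = 0.
On [2, 4], S'(x) = b_1 + 2c_1·(x - 2) + 3d_1·(x - 2)² with b_1 = Δ_1 - h_1(2M_1 + M_2)/6 = 1/2, c_1 = M_1/2 = -15/8, d_1 = (M_2 - M_1)/(6h_1) = 5/16. So S'(2) = 1/2.

0.5000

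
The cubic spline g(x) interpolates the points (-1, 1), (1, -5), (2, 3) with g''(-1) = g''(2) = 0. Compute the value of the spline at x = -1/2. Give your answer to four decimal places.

-2.2188

Put M_i = g'' at the i-th knot. Here h = (2, 1) and Δ = (-3, 8), so the interior equations h_(i-1)·M_(i-1) + 2(h_(i-1)+h_i)·M_i + h_i·M_(i+1) = 6(Δ_i − Δ_(i-1)) read
  2·M_0 + 6·M_1 + 1·M_2 = 6(Δ_1 - Δ_0) = 66
Natural end conditions: M_0 = M_2 = 0.
Forward elimination and back-substitution give M_0 = 0, M_1 = 11, M_2 = 0.
On [-1, 1], g(x) = 1 - 20/3·(x + 1) + 0·(x + 1)² + 11/12·(x + 1)³.
With (x + 1) = 1/2: g(-1/2) = -71/32.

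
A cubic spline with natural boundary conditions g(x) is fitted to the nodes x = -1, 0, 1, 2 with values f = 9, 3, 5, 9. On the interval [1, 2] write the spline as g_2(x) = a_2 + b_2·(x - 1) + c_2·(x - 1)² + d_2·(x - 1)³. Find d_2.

0

Let M_i = g''(x_i). Step sizes h_i = 1, 1, 1; slopes of the chords Δ_i = (y_(i+1) - y_i)/h_i = -6, 2, 4.
  1·M_0 + 4·M_1 + 1·M_2 = 6(Δ_1 - Δ_0) = 48
  1·M_1 + 4·M_2 + 1·M_3 = 6(Δ_2 - Δ_1) = 12
Natural end conditions: M_0 = M_3 = 0.
Forward elimination and back-substitution give M_0 = 0, M_1 = 12, M_2 = 0, M_3 = 0.
On [1, 2], with g_2(x) = a_2 + b_2·(x - 1) + c_2·(x - 1)² + d_2·(x - 1)³: c_2 = M_2/2 = 0, d_2 = (M_3 - M_2)/(6h_2) = 0, b_2 = Δ_2 - h_2(2M_2 + M_3)/6 = 4.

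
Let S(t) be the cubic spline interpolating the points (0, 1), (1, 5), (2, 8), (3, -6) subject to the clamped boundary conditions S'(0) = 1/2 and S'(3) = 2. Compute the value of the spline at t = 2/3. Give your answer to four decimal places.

Put M_i = S'' at the i-th knot. Here h = (1, 1, 1) and Δ = (4, 3, -14), so the interior equations h_(i-1)·M_(i-1) + 2(h_(i-1)+h_i)·M_i + h_i·M_(i+1) = 6(Δ_i − Δ_(i-1)) read
  1·M_0 + 4·M_1 + 1·M_2 = 6(Δ_1 - Δ_0) = -6
  1·M_1 + 4·M_2 + 1·M_3 = 6(Δ_2 - Δ_1) = -102
Clamped end conditions give two more equations: 2h_0·M_0 + h_0·M_1 = 6(Δ_0 - S'(0)) = 21 and h_2·M_2 + 2h_2·M_3 = 6(S'(3) - Δ_2) = 96.
Solving the tridiagonal system: M_0 = 32/5, M_1 = 41/5, M_2 = -226/5, M_3 = 353/5.
On [0, 1], S(t) = 1 + 1/2·t + 16/5·t² + 3/10·t³.
With t = 2/3: S(2/3) = 128/45.

2.8444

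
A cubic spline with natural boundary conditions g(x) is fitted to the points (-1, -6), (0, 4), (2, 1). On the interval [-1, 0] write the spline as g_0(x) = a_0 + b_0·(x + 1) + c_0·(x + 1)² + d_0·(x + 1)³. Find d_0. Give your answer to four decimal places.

With M_i denoting the second derivative at x_i, h_i = 1, 2, and Δ_i = (y_(i+1) − y_i)/h_i = 10, -3/2:
  1·M_0 + 6·M_1 + 2·M_2 = 6(Δ_1 - Δ_0) = -69
Natural end conditions: M_0 = M_2 = 0.
Solving: M_0 = 0, M_1 = -23/2, M_2 = 0.
On [-1, 0], with g_0(x) = a_0 + b_0·(x + 1) + c_0·(x + 1)² + d_0·(x + 1)³: c_0 = M_0/2 = 0, d_0 = (M_1 - M_0)/(6h_0) = -23/12, b_0 = Δ_0 - h_0(2M_0 + M_1)/6 = 143/12.

-1.9167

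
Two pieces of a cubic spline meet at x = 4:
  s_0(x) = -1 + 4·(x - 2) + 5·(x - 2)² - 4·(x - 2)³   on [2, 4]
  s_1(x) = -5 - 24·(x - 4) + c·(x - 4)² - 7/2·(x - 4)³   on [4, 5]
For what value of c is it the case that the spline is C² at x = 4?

s_0''(x) = 10 - 24·(x - 2), so s_0''(4) = -38. On the right, s_1''(4) = 2c, so c = -19.

-19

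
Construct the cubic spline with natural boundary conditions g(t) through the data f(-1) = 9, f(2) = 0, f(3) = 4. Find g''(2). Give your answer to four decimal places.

5.2500

Put M_i = g'' at the i-th knot. Here h = (3, 1) and Δ = (-3, 4), so the interior equations h_(i-1)·M_(i-1) + 2(h_(i-1)+h_i)·M_i + h_i·M_(i+1) = 6(Δ_i − Δ_(i-1)) read
  3·M_0 + 8·M_1 + 1·M_2 = 6(Δ_1 - Δ_0) = 42
Natural end conditions: M_0 = M_2 = 0.
Hence M_0 = 0, M_1 = 21/4, M_2 = 0.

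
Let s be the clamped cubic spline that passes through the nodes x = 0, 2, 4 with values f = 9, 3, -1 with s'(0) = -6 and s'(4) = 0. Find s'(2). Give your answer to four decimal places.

-2.2500

Let M_i = s''(x_i). Step sizes h_i = 2, 2; slopes of the chords Δ_i = (y_(i+1) - y_i)/h_i = -3, -2.
  2·M_0 + 8·M_1 + 2·M_2 = 6(Δ_1 - Δ_0) = 6
Clamped end conditions give two more equations: 2h_0·M_0 + h_0·M_1 = 6(Δ_0 - s'(0)) = 18 and h_1·M_1 + 2h_1·M_2 = 6(s'(4) - Δ_1) = 12.
Solving: M_0 = 21/4, M_1 = -3/2, M_2 = 15/4.
On [2, 4], s'(x) = b_1 + 2c_1·(x - 2) + 3d_1·(x - 2)² with b_1 = Δ_1 - h_1(2M_1 + M_2)/6 = -9/4, c_1 = M_1/2 = -3/4, d_1 = (M_2 - M_1)/(6h_1) = 7/16. So s'(2) = -9/4.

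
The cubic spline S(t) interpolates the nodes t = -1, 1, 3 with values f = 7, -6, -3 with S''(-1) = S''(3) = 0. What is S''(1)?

6

Put M_i = S'' at the i-th knot. Here h = (2, 2) and Δ = (-13/2, 3/2), so the interior equations h_(i-1)·M_(i-1) + 2(h_(i-1)+h_i)·M_i + h_i·M_(i+1) = 6(Δ_i − Δ_(i-1)) read
  2·M_0 + 8·M_1 + 2·M_2 = 6(Δ_1 - Δ_0) = 48
Natural end conditions: M_0 = M_2 = 0.
Hence M_0 = 0, M_1 = 6, M_2 = 0.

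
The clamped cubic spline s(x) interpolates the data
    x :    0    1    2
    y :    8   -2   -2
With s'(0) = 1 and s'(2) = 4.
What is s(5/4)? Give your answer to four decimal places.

Write M_i for s''(x_i). With h_i = 1, 1 and divided differences Δ_i = -10, 0, the continuity of s' gives the tridiagonal system
  1·M_0 + 4·M_1 + 1·M_2 = 6(Δ_1 - Δ_0) = 60
Clamped end conditions give two more equations: 2h_0·M_0 + h_0·M_1 = 6(Δ_0 - s'(0)) = -66 and h_1·M_1 + 2h_1·M_2 = 6(s'(2) - Δ_1) = 24.
Solving: M_0 = -93/2, M_1 = 27, M_2 = -3/2.
On [1, 2], s(x) = -2 - 35/4·(x - 1) + 27/2·(x - 1)² - 19/4·(x - 1)³.
With (x - 1) = 1/4: s(5/4) = -875/256.

-3.4180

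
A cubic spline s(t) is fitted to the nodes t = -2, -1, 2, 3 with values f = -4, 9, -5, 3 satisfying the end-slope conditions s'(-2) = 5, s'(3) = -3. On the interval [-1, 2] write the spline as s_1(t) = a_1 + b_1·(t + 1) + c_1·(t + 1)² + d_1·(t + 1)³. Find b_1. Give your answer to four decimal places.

Write m_i for s''(x_i). With h_i = 1, 3, 1 and divided differences Δ_i = 13, -14/3, 8, the continuity of s' gives the tridiagonal system
  1·m_0 + 8·m_1 + 3·m_2 = 6(Δ_1 - Δ_0) = -106
  3·m_1 + 8·m_2 + 1·m_3 = 6(Δ_2 - Δ_1) = 76
Clamped end conditions give two more equations: 2h_0·m_0 + h_0·m_1 = 6(Δ_0 - s'(-2)) = 48 and h_2·m_2 + 2h_2·m_3 = 6(s'(3) - Δ_2) = -66.
Hence m_0 = 340/9, m_1 = -248/9, m_2 = 230/9, m_3 = -412/9.
On [-1, 2], with s_1(t) = a_1 + b_1·(t + 1) + c_1·(t + 1)² + d_1·(t + 1)³: c_1 = m_1/2 = -124/9, d_1 = (m_2 - m_1)/(6h_1) = 239/81, b_1 = Δ_1 - h_1(2m_1 + m_2)/6 = 91/9.

10.1111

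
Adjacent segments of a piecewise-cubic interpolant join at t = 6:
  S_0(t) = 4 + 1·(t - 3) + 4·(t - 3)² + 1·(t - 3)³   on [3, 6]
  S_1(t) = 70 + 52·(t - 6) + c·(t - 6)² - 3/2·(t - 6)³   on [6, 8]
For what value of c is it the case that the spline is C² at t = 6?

13

S_0''(t) = 8 + 6·(t - 3), so S_0''(6) = 26. On the right, S_1''(6) = 2c, so c = 13.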